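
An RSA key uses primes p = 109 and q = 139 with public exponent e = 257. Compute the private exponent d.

7481

φ(n) = (p−1)(q−1) = 108·138 = 14904.
Need d with 257·d ≡ 1 (mod 14904). Apply the extended Euclidean algorithm:
14904 = 57*257 + 255
257 = 1*255 + 2
255 = 127*2 + 1
2 = 2*1 + 0
Back-substitute:
1 = 255 − 127·2
1 = −127·257 + 128·255
1 = 128·14904 − 7423·257
So 257·(-7423) ≡ 1 (mod 14904), hence d ≡ -7423 ≡ 7481 (mod 14904).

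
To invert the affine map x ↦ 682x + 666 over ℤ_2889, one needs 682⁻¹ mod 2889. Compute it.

1597

Extended Euclidean algorithm:
2889 = 4·682 + 161
682 = 4·161 + 38
161 = 4·38 + 9
38 = 4·9 + 2
9 = 4·2 + 1
2 = 2·1 + 0
Since gcd(682, 2889) = 1, back-substitute to write 1 as a combination:
1 = 9 − 4·2
1 = −4·38 + 17·9
1 = 17·161 − 72·38
1 = −72·682 + 305·161
1 = 305·2889 − 1292·682
Hence 682⁻¹ ≡ -1292 ≡ 1597 (mod 2889).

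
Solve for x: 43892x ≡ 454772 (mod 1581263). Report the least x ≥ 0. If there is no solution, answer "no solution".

First find gcd(43892, 1581263):
1581263 = 36*43892 + 1151
43892 = 38*1151 + 154
1151 = 7*154 + 73
154 = 2*73 + 8
73 = 9*8 + 1
8 = 8*1 + 0
gcd = 1, so a unique solution mod 1581263 exists.
Back-substitute for the Bézout coefficients:
1 = 73 − 9·8
1 = −9·154 + 19·73
1 = 19·1151 − 142·154
1 = −142·43892 + 5415·1151
1 = 5415·1581263 − 195082·43892
So 43892·(-195082) ≡ 1 (mod 1581263), giving 43892⁻¹ ≡ 1386181.
x ≡ 43892⁻¹·454772 ≡ 1386181·454772 ≡ 510574 (mod 1581263).

510574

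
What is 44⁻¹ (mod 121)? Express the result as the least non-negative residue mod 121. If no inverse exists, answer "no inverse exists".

Compute gcd(44, 121):
121 = 2*44 + 33
44 = 1*33 + 11
33 = 3*11 + 0
The gcd is 11, not 1, hence no inverse exists.

no inverse exists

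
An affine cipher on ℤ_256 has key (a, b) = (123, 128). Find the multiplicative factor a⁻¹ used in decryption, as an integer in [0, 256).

Run Euclid on (256, 123):
256 = 2×123 + 10
123 = 12×10 + 3
10 = 3×3 + 1
3 = 3×1 + 0
gcd = 1, so the inverse exists. Back-substitute:
1 = 10 − 3·3
1 = −3·123 + 37·10
1 = 37·256 − 77·123
So 123·(-77) ≡ 1 (mod 256), and -77 ≡ 179 (mod 256).

179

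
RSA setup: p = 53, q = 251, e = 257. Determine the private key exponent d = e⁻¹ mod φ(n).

12393

φ(n) = (p−1)(q−1) = 52·250 = 13000.
Need d with 257·d ≡ 1 (mod 13000). Apply the extended Euclidean algorithm:
13000 = 50·257 + 150
257 = 1·150 + 107
150 = 1·107 + 43
107 = 2·43 + 21
43 = 2·21 + 1
21 = 21·1 + 0
Back-substitute:
1 = 43 − 2·21
1 = −2·107 + 5·43
1 = 5·150 − 7·107
1 = −7·257 + 12·150
1 = 12·13000 − 607·257
So 257·(-607) ≡ 1 (mod 13000), hence d ≡ -607 ≡ 12393 (mod 13000).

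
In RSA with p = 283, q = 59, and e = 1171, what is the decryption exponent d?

4735

φ(n) = (p−1)(q−1) = 282·58 = 16356.
Need d with 1171·d ≡ 1 (mod 16356). Apply the extended Euclidean algorithm:
16356 = 13×1171 + 1133
1171 = 1×1133 + 38
1133 = 29×38 + 31
38 = 1×31 + 7
31 = 4×7 + 3
7 = 2×3 + 1
3 = 3×1 + 0
Back-substitute:
1 = 7 − 2·3
1 = −2·31 + 9·7
1 = 9·38 − 11·31
1 = −11·1133 + 328·38
1 = 328·1171 − 339·1133
1 = −339·16356 + 4735·1171
So 1171·4735 ≡ 1 (mod 16356), hence d = 4735.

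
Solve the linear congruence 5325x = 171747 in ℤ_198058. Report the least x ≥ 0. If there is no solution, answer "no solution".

First find gcd(5325, 198058):
198058 = 37·5325 + 1033
5325 = 5·1033 + 160
1033 = 6·160 + 73
160 = 2·73 + 14
73 = 5·14 + 3
14 = 4·3 + 2
3 = 1·2 + 1
2 = 2·1 + 0
gcd = 1, so a unique solution mod 198058 exists.
Back-substitute for the Bézout coefficients:
1 = 3 − 2
1 = −14 + 5·3
1 = 5·73 − 26·14
1 = −26·160 + 57·73
1 = 57·1033 − 368·160
1 = −368·5325 + 1897·1033
1 = 1897·198058 − 70557·5325
So 5325·(-70557) ≡ 1 (mod 198058), giving 5325⁻¹ ≡ 127501.
x ≡ 5325⁻¹·171747 ≡ 127501·171747 ≡ 27593 (mod 198058).

27593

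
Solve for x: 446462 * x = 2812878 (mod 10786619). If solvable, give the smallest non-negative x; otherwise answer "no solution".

First find gcd(446462, 10786619):
10786619 = 24×446462 + 71531
446462 = 6×71531 + 17276
71531 = 4×17276 + 2427
17276 = 7×2427 + 287
2427 = 8×287 + 131
287 = 2×131 + 25
131 = 5×25 + 6
25 = 4×6 + 1
6 = 6×1 + 0
gcd = 1, so a unique solution mod 10786619 exists.
Back-substitute for the Bézout coefficients:
1 = 25 − 4·6
1 = −4·131 + 21·25
1 = 21·287 − 46·131
1 = −46·2427 + 389·287
1 = 389·17276 − 2769·2427
1 = −2769·71531 + 11465·17276
1 = 11465·446462 − 71559·71531
1 = −71559·10786619 + 1728881·446462
So 446462·(1728881) ≡ 1 (mod 10786619), giving 446462⁻¹ ≡ 1728881.
x ≡ 446462⁻¹·2812878 ≡ 1728881·2812878 ≡ 5726606 (mod 10786619).

5726606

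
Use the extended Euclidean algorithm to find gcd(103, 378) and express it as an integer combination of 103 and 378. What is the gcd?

Repeated division:
378 = 3*103 + 69
103 = 1*69 + 34
69 = 2*34 + 1
34 = 34*1 + 0
gcd(103, 378) = 1.
Back-substituting:
1 = 69 − 2·34
1 = −2·103 + 3·69
1 = 3·378 − 11·103
So 1 = (3)·378 + (-11)·103.

1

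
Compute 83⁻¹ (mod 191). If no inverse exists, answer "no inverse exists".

gcd(191, 83) by repeated division:
191 = 2·83 + 25
83 = 3·25 + 8
25 = 3·8 + 1
8 = 8·1 + 0
gcd = 1, so the inverse exists. Back-substitute:
1 = 25 − 3·8
1 = −3·83 + 10·25
1 = 10·191 − 23·83
Hence 83⁻¹ ≡ -23 ≡ 168 (mod 191).

168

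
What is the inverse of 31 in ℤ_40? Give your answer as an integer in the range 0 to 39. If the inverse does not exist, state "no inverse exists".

31

gcd(40, 31) by repeated division:
40 = 1·31 + 9
31 = 3·9 + 4
9 = 2·4 + 1
4 = 4·1 + 0
gcd = 1, so the inverse exists. Back-substitute:
1 = 9 − 2·4
1 = −2·31 + 7·9
1 = 7·40 − 9·31
Hence 31⁻¹ ≡ -9 ≡ 31 (mod 40).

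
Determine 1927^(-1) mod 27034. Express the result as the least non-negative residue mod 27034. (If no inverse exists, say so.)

Extended Euclidean algorithm:
27034 = 14×1927 + 56
1927 = 34×56 + 23
56 = 2×23 + 10
23 = 2×10 + 3
10 = 3×3 + 1
3 = 3×1 + 0
Since gcd(1927, 27034) = 1, back-substitute to write 1 as a combination:
1 = 10 − 3·3
1 = −3·23 + 7·10
1 = 7·56 − 17·23
1 = −17·1927 + 585·56
1 = 585·27034 − 8207·1927
So 1927·(-8207) ≡ 1 (mod 27034), and -8207 ≡ 18827 (mod 27034).

18827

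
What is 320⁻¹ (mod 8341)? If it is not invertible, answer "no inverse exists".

gcd(8341, 320) by repeated division:
8341 = 26×320 + 21
320 = 15×21 + 5
21 = 4×5 + 1
5 = 5×1 + 0
The gcd is 1. Working backward:
1 = 21 − 4·5
1 = −4·320 + 61·21
1 = 61·8341 − 1590·320
Thus 320·(-1590) ≡ 1 (mod 8341); reducing, -1590 mod 8341 = 6751.

6751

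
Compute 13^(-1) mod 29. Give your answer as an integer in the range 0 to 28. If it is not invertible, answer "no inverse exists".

Apply the Euclidean algorithm to 29 and 13:
29 = 2*13 + 3
13 = 4*3 + 1
3 = 3*1 + 0
The gcd is 1. Working backward:
1 = 13 − 4·3
1 = −4·29 + 9·13
So 13·9 ≡ 1 (mod 29).

9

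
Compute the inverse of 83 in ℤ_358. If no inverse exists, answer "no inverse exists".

Run Euclid on (358, 83):
358 = 4*83 + 26
83 = 3*26 + 5
26 = 5*5 + 1
5 = 5*1 + 0
The gcd is 1. Working backward:
1 = 26 − 5·5
1 = −5·83 + 16·26
1 = 16·358 − 69·83
Hence 83⁻¹ ≡ -69 ≡ 289 (mod 358).

289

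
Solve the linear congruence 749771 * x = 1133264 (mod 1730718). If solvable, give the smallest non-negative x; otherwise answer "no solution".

99412

First find gcd(749771, 1730718):
1730718 = 2×749771 + 231176
749771 = 3×231176 + 56243
231176 = 4×56243 + 6204
56243 = 9×6204 + 407
6204 = 15×407 + 99
407 = 4×99 + 11
99 = 9×11 + 0
gcd = 11 and 11 | 1133264, so solutions exist. Divide through by 11: 68161x ≡ 103024 (mod 157338).
Now find 68161⁻¹ mod 157338:
157338 = 2·68161 + 21016
68161 = 3·21016 + 5113
21016 = 4·5113 + 564
5113 = 9·564 + 37
564 = 15·37 + 9
37 = 4·9 + 1
9 = 9·1 + 0
Back-substitute:
1 = 37 − 4·9
1 = −4·564 + 61·37
1 = 61·5113 − 553·564
1 = −553·21016 + 2273·5113
1 = 2273·68161 − 7372·21016
1 = −7372·157338 + 17017·68161
So 68161⁻¹ ≡ 17017 (mod 157338).
Then x ≡ 17017·103024 ≡ 99412 (mod 157338); the smallest non-negative solution is x = 99412.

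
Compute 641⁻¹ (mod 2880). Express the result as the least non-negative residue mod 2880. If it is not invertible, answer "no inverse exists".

Extended Euclidean algorithm:
2880 = 4·641 + 316
641 = 2·316 + 9
316 = 35·9 + 1
9 = 9·1 + 0
The gcd is 1. Working backward:
1 = 316 − 35·9
1 = −35·641 + 71·316
1 = 71·2880 − 319·641
Hence 641⁻¹ ≡ -319 ≡ 2561 (mod 2880).

2561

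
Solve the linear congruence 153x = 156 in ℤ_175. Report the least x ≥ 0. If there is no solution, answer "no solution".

152

First find gcd(153, 175):
175 = 1*153 + 22
153 = 6*22 + 21
22 = 1*21 + 1
21 = 21*1 + 0
gcd = 1, so a unique solution mod 175 exists.
Back-substitute for the Bézout coefficients:
1 = 22 − 21
1 = −153 + 7·22
1 = 7·175 − 8·153
So 153·(-8) ≡ 1 (mod 175), giving 153⁻¹ ≡ 167.
x ≡ 153⁻¹·156 ≡ 167·156 ≡ 152 (mod 175).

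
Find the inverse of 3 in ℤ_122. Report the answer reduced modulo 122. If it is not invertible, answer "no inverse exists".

41

Apply the Euclidean algorithm to 122 and 3:
122 = 40*3 + 2
3 = 1*2 + 1
2 = 2*1 + 0
Since gcd(3, 122) = 1, back-substitute to write 1 as a combination:
1 = 3 − 2
1 = −122 + 41·3
So 3·41 ≡ 1 (mod 122).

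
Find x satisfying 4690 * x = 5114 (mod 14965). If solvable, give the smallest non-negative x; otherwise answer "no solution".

no solution

gcd(4690, 14965):
14965 = 3*4690 + 895
4690 = 5*895 + 215
895 = 4*215 + 35
215 = 6*35 + 5
35 = 7*5 + 0
gcd = 5, but 5 ∤ 5114, so the congruence has no solution.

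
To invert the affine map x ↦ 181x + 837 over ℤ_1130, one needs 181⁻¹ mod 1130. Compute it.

Run Euclid on (1130, 181):
1130 = 6*181 + 44
181 = 4*44 + 5
44 = 8*5 + 4
5 = 1*4 + 1
4 = 4*1 + 0
The gcd is 1. Working backward:
1 = 5 − 4
1 = −44 + 9·5
1 = 9·181 − 37·44
1 = −37·1130 + 231·181
So 181·231 ≡ 1 (mod 1130).

231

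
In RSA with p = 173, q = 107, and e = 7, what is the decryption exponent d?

φ(n) = (p−1)(q−1) = 172·106 = 18232.
Need d with 7·d ≡ 1 (mod 18232). Apply the extended Euclidean algorithm:
18232 = 2604*7 + 4
7 = 1*4 + 3
4 = 1*3 + 1
3 = 3*1 + 0
Back-substitute:
1 = 4 − 3
1 = −7 + 2·4
1 = 2·18232 − 5209·7
So 7·(-5209) ≡ 1 (mod 18232), hence d ≡ -5209 ≡ 13023 (mod 18232).

13023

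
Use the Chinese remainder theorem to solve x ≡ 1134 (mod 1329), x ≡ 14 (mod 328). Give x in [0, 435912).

Write x = 1134 + 1329·k. Then 1329·k ≡ 14 − 1134 ≡ 192 (mod 328).
Need 1329⁻¹ mod 328. Extended Euclid on (328, 17):
328 = 19·17 + 5
17 = 3·5 + 2
5 = 2·2 + 1
2 = 2·1 + 0
Back-substitute:
1 = 5 − 2·2
1 = −2·17 + 7·5
1 = 7·328 − 135·17
1329⁻¹ ≡ 193 (mod 328), so k ≡ 193·192 ≡ 320 (mod 328).
x = 1134 + 1329·320 = 426414.

426414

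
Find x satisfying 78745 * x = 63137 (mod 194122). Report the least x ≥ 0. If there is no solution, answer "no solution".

34129

First find gcd(78745, 194122):
194122 = 2·78745 + 36632
78745 = 2·36632 + 5481
36632 = 6·5481 + 3746
5481 = 1·3746 + 1735
3746 = 2·1735 + 276
1735 = 6·276 + 79
276 = 3·79 + 39
79 = 2·39 + 1
39 = 39·1 + 0
gcd = 1, so a unique solution mod 194122 exists.
Back-substitute for the Bézout coefficients:
1 = 79 − 2·39
1 = −2·276 + 7·79
1 = 7·1735 − 44·276
1 = −44·3746 + 95·1735
1 = 95·5481 − 139·3746
1 = −139·36632 + 929·5481
1 = 929·78745 − 1997·36632
1 = −1997·194122 + 4923·78745
So 78745·(4923) ≡ 1 (mod 194122), giving 78745⁻¹ ≡ 4923.
x ≡ 78745⁻¹·63137 ≡ 4923·63137 ≡ 34129 (mod 194122).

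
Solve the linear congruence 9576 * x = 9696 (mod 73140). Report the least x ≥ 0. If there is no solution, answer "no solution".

4156

First find gcd(9576, 73140):
73140 = 7×9576 + 6108
9576 = 1×6108 + 3468
6108 = 1×3468 + 2640
3468 = 1×2640 + 828
2640 = 3×828 + 156
828 = 5×156 + 48
156 = 3×48 + 12
48 = 4×12 + 0
gcd = 12 and 12 | 9696, so solutions exist. Divide through by 12: 798x ≡ 808 (mod 6095).
Now find 798⁻¹ mod 6095:
6095 = 7×798 + 509
798 = 1×509 + 289
509 = 1×289 + 220
289 = 1×220 + 69
220 = 3×69 + 13
69 = 5×13 + 4
13 = 3×4 + 1
4 = 4×1 + 0
Back-substitute:
1 = 13 − 3·4
1 = −3·69 + 16·13
1 = 16·220 − 51·69
1 = −51·289 + 67·220
1 = 67·509 − 118·289
1 = −118·798 + 185·509
1 = 185·6095 − 1413·798
So 798·(-1413) ≡ 1 (mod 6095), i.e. 798⁻¹ ≡ 4682.
Then x ≡ 4682·808 ≡ 4156 (mod 6095); the smallest non-negative solution is x = 4156.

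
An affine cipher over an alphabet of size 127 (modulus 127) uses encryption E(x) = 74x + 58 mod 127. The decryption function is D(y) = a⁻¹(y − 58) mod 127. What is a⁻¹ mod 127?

Extended Euclidean algorithm:
127 = 1×74 + 53
74 = 1×53 + 21
53 = 2×21 + 11
21 = 1×11 + 10
11 = 1×10 + 1
10 = 10×1 + 0
gcd = 1, so the inverse exists. Back-substitute:
1 = 11 − 10
1 = −21 + 2·11
1 = 2·53 − 5·21
1 = −5·74 + 7·53
1 = 7·127 − 12·74
Hence 74⁻¹ ≡ -12 ≡ 115 (mod 127).

115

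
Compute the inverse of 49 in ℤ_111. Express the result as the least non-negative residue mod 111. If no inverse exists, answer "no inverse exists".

Run Euclid on (111, 49):
111 = 2*49 + 13
49 = 3*13 + 10
13 = 1*10 + 3
10 = 3*3 + 1
3 = 3*1 + 0
The gcd is 1. Working backward:
1 = 10 − 3·3
1 = −3·13 + 4·10
1 = 4·49 − 15·13
1 = −15·111 + 34·49
So 49·34 ≡ 1 (mod 111).

34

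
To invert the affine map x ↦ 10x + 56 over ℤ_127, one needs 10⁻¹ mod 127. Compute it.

89

Apply the Euclidean algorithm to 127 and 10:
127 = 12·10 + 7
10 = 1·7 + 3
7 = 2·3 + 1
3 = 3·1 + 0
The gcd is 1. Working backward:
1 = 7 − 2·3
1 = −2·10 + 3·7
1 = 3·127 − 38·10
Hence 10⁻¹ ≡ -38 ≡ 89 (mod 127).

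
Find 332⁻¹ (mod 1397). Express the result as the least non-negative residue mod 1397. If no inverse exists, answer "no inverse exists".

1073

gcd(1397, 332) by repeated division:
1397 = 4×332 + 69
332 = 4×69 + 56
69 = 1×56 + 13
56 = 4×13 + 4
13 = 3×4 + 1
4 = 4×1 + 0
Since gcd(332, 1397) = 1, back-substitute to write 1 as a combination:
1 = 13 − 3·4
1 = −3·56 + 13·13
1 = 13·69 − 16·56
1 = −16·332 + 77·69
1 = 77·1397 − 324·332
Hence 332⁻¹ ≡ -324 ≡ 1073 (mod 1397).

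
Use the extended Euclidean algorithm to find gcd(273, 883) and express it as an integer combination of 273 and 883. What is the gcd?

Euclidean algorithm:
883 = 3·273 + 64
273 = 4·64 + 17
64 = 3·17 + 13
17 = 1·13 + 4
13 = 3·4 + 1
4 = 4·1 + 0
gcd(273, 883) = 1.
Express as a combination:
1 = 13 − 3·4
1 = −3·17 + 4·13
1 = 4·64 − 15·17
1 = −15·273 + 64·64
1 = 64·883 − 207·273
So 1 = (64)·883 + (-207)·273.

1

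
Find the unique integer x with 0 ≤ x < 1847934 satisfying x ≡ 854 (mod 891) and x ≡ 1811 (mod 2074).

1507535

Write x = 854 + 891·k. Then 891·k ≡ 1811 − 854 ≡ 957 (mod 2074).
Need 891⁻¹ mod 2074. Extended Euclid on (2074, 891):
2074 = 2·891 + 292
891 = 3·292 + 15
292 = 19·15 + 7
15 = 2·7 + 1
7 = 7·1 + 0
Back-substitute:
1 = 15 − 2·7
1 = −2·292 + 39·15
1 = 39·891 − 119·292
1 = −119·2074 + 277·891
891⁻¹ ≡ 277 (mod 2074), so k ≡ 277·957 ≡ 1691 (mod 2074).
x = 854 + 891·1691 = 1507535.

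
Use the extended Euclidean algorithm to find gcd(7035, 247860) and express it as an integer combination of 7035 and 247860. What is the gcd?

Euclidean algorithm:
247860 = 35*7035 + 1635
7035 = 4*1635 + 495
1635 = 3*495 + 150
495 = 3*150 + 45
150 = 3*45 + 15
45 = 3*15 + 0
gcd(7035, 247860) = 15.
Express as a combination:
15 = 150 − 3·45
15 = −3·495 + 10·150
15 = 10·1635 − 33·495
15 = −33·7035 + 142·1635
15 = 142·247860 − 5003·7035
So 15 = (142)·247860 + (-5003)·7035.

15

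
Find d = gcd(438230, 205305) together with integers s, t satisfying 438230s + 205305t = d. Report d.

Apply Euclid's algorithm to 438230 and 205305:
438230 = 2·205305 + 27620
205305 = 7·27620 + 11965
27620 = 2·11965 + 3690
11965 = 3·3690 + 895
3690 = 4·895 + 110
895 = 8·110 + 15
110 = 7·15 + 5
15 = 3·5 + 0
gcd(438230, 205305) = 5.
Working backward:
5 = 110 − 7·15
5 = −7·895 + 57·110
5 = 57·3690 − 235·895
5 = −235·11965 + 762·3690
5 = 762·27620 − 1759·11965
5 = −1759·205305 + 13075·27620
5 = 13075·438230 − 27909·205305
So 5 = (13075)·438230 + (-27909)·205305.

5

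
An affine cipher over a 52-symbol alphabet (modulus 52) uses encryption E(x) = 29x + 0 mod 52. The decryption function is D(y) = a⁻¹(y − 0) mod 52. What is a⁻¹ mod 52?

9

Run Euclid on (52, 29):
52 = 1×29 + 23
29 = 1×23 + 6
23 = 3×6 + 5
6 = 1×5 + 1
5 = 5×1 + 0
Since gcd(29, 52) = 1, back-substitute to write 1 as a combination:
1 = 6 − 5
1 = −23 + 4·6
1 = 4·29 − 5·23
1 = −5·52 + 9·29
So 29·9 ≡ 1 (mod 52).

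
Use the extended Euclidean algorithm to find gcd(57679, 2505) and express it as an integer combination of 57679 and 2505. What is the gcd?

Euclidean algorithm:
57679 = 23*2505 + 64
2505 = 39*64 + 9
64 = 7*9 + 1
9 = 9*1 + 0
gcd(57679, 2505) = 1.
Back-substituting:
1 = 64 − 7·9
1 = −7·2505 + 274·64
1 = 274·57679 − 6309·2505
So 1 = (274)·57679 + (-6309)·2505.

1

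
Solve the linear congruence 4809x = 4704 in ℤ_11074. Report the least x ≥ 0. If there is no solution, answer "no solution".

First find gcd(4809, 11074):
11074 = 2×4809 + 1456
4809 = 3×1456 + 441
1456 = 3×441 + 133
441 = 3×133 + 42
133 = 3×42 + 7
42 = 6×7 + 0
gcd = 7 and 7 | 4704, so solutions exist. Divide through by 7: 687x ≡ 672 (mod 1582).
Now find 687⁻¹ mod 1582:
1582 = 2·687 + 208
687 = 3·208 + 63
208 = 3·63 + 19
63 = 3·19 + 6
19 = 3·6 + 1
6 = 6·1 + 0
Back-substitute:
1 = 19 − 3·6
1 = −3·63 + 10·19
1 = 10·208 − 33·63
1 = −33·687 + 109·208
1 = 109·1582 − 251·687
So 687·(-251) ≡ 1 (mod 1582), i.e. 687⁻¹ ≡ 1331.
Then x ≡ 1331·672 ≡ 602 (mod 1582); the smallest non-negative solution is x = 602.

602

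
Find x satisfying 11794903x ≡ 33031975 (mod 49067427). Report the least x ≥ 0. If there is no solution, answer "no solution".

First find gcd(11794903, 49067427):
49067427 = 4*11794903 + 1887815
11794903 = 6*1887815 + 468013
1887815 = 4*468013 + 15763
468013 = 29*15763 + 10886
15763 = 1*10886 + 4877
10886 = 2*4877 + 1132
4877 = 4*1132 + 349
1132 = 3*349 + 85
349 = 4*85 + 9
85 = 9*9 + 4
9 = 2*4 + 1
4 = 4*1 + 0
gcd = 1, so a unique solution mod 49067427 exists.
Back-substitute for the Bézout coefficients:
1 = 9 − 2·4
1 = −2·85 + 19·9
1 = 19·349 − 78·85
1 = −78·1132 + 253·349
1 = 253·4877 − 1090·1132
1 = −1090·10886 + 2433·4877
1 = 2433·15763 − 3523·10886
1 = −3523·468013 + 104600·15763
1 = 104600·1887815 − 421923·468013
1 = −421923·11794903 + 2636138·1887815
1 = 2636138·49067427 − 10966475·11794903
So 11794903·(-10966475) ≡ 1 (mod 49067427), giving 11794903⁻¹ ≡ 38100952.
x ≡ 11794903⁻¹·33031975 ≡ 38100952·33031975 ≡ 24385816 (mod 49067427).

24385816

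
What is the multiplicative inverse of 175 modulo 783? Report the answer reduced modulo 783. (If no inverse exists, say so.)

Run Euclid on (783, 175):
783 = 4·175 + 83
175 = 2·83 + 9
83 = 9·9 + 2
9 = 4·2 + 1
2 = 2·1 + 0
gcd = 1, so the inverse exists. Back-substitute:
1 = 9 − 4·2
1 = −4·83 + 37·9
1 = 37·175 − 78·83
1 = −78·783 + 349·175
So 175·349 ≡ 1 (mod 783).

349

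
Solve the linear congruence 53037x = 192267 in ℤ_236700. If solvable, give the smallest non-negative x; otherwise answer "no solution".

First find gcd(53037, 236700):
236700 = 4·53037 + 24552
53037 = 2·24552 + 3933
24552 = 6·3933 + 954
3933 = 4·954 + 117
954 = 8·117 + 18
117 = 6·18 + 9
18 = 2·9 + 0
gcd = 9 and 9 | 192267, so solutions exist. Divide through by 9: 5893x ≡ 21363 (mod 26300).
Now find 5893⁻¹ mod 26300:
26300 = 4*5893 + 2728
5893 = 2*2728 + 437
2728 = 6*437 + 106
437 = 4*106 + 13
106 = 8*13 + 2
13 = 6*2 + 1
2 = 2*1 + 0
Back-substitute:
1 = 13 − 6·2
1 = −6·106 + 49·13
1 = 49·437 − 202·106
1 = −202·2728 + 1261·437
1 = 1261·5893 − 2724·2728
1 = −2724·26300 + 12157·5893
So 5893⁻¹ ≡ 12157 (mod 26300).
Then x ≡ 12157·21363 ≡ 23791 (mod 26300); the smallest non-negative solution is x = 23791.

23791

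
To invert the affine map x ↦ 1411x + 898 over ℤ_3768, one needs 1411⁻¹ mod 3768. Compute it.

gcd(3768, 1411) by repeated division:
3768 = 2·1411 + 946
1411 = 1·946 + 465
946 = 2·465 + 16
465 = 29·16 + 1
16 = 16·1 + 0
gcd = 1, so the inverse exists. Back-substitute:
1 = 465 − 29·16
1 = −29·946 + 59·465
1 = 59·1411 − 88·946
1 = −88·3768 + 235·1411
So 1411·235 ≡ 1 (mod 3768).

235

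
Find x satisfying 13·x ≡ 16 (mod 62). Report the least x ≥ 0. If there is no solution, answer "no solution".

6

First find gcd(13, 62):
62 = 4×13 + 10
13 = 1×10 + 3
10 = 3×3 + 1
3 = 3×1 + 0
gcd = 1, so a unique solution mod 62 exists.
Back-substitute for the Bézout coefficients:
1 = 10 − 3·3
1 = −3·13 + 4·10
1 = 4·62 − 19·13
So 13·(-19) ≡ 1 (mod 62), giving 13⁻¹ ≡ 43.
x ≡ 13⁻¹·16 ≡ 43·16 ≡ 6 (mod 62).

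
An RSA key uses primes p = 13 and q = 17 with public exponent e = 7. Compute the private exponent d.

55

φ(n) = (p−1)(q−1) = 12·16 = 192.
Need d with 7·d ≡ 1 (mod 192). Apply the extended Euclidean algorithm:
192 = 27*7 + 3
7 = 2*3 + 1
3 = 3*1 + 0
Back-substitute:
1 = 7 − 2·3
1 = −2·192 + 55·7
So 7·55 ≡ 1 (mod 192), hence d = 55.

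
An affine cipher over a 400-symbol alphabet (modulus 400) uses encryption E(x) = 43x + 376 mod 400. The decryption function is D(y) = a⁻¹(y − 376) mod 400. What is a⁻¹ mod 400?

307

Run Euclid on (400, 43):
400 = 9*43 + 13
43 = 3*13 + 4
13 = 3*4 + 1
4 = 4*1 + 0
Since gcd(43, 400) = 1, back-substitute to write 1 as a combination:
1 = 13 − 3·4
1 = −3·43 + 10·13
1 = 10·400 − 93·43
Thus 43·(-93) ≡ 1 (mod 400); reducing, -93 mod 400 = 307.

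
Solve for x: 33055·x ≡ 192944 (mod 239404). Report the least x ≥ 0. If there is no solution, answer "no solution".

gcd(33055, 239404):
239404 = 7×33055 + 8019
33055 = 4×8019 + 979
8019 = 8×979 + 187
979 = 5×187 + 44
187 = 4×44 + 11
44 = 4×11 + 0
gcd = 11, but 11 ∤ 192944, so the congruence has no solution.

no solution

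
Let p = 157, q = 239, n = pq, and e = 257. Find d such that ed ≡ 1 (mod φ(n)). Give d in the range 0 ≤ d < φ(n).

34961

φ(n) = (p−1)(q−1) = 156·238 = 37128.
Need d with 257·d ≡ 1 (mod 37128). Apply the extended Euclidean algorithm:
37128 = 144·257 + 120
257 = 2·120 + 17
120 = 7·17 + 1
17 = 17·1 + 0
Back-substitute:
1 = 120 − 7·17
1 = −7·257 + 15·120
1 = 15·37128 − 2167·257
So 257·(-2167) ≡ 1 (mod 37128), hence d ≡ -2167 ≡ 34961 (mod 37128).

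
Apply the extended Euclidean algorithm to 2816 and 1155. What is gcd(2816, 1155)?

Repeated division:
2816 = 2·1155 + 506
1155 = 2·506 + 143
506 = 3·143 + 77
143 = 1·77 + 66
77 = 1·66 + 11
66 = 6·11 + 0
gcd(2816, 1155) = 11.
Back-substituting:
11 = 77 − 66
11 = −143 + 2·77
11 = 2·506 − 7·143
11 = −7·1155 + 16·506
11 = 16·2816 − 39·1155
So 11 = (16)·2816 + (-39)·1155.

11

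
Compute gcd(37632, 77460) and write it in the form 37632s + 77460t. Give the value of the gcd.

Apply Euclid's algorithm to 77460 and 37632:
77460 = 2*37632 + 2196
37632 = 17*2196 + 300
2196 = 7*300 + 96
300 = 3*96 + 12
96 = 8*12 + 0
gcd(37632, 77460) = 12.
Express as a combination:
12 = 300 − 3·96
12 = −3·2196 + 22·300
12 = 22·37632 − 377·2196
12 = −377·77460 + 776·37632
So 12 = (-377)·77460 + (776)·37632.

12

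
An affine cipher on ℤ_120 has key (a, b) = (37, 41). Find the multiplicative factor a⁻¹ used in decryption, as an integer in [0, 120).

Apply the Euclidean algorithm to 120 and 37:
120 = 3·37 + 9
37 = 4·9 + 1
9 = 9·1 + 0
The gcd is 1. Working backward:
1 = 37 − 4·9
1 = −4·120 + 13·37
So 37·13 ≡ 1 (mod 120).

13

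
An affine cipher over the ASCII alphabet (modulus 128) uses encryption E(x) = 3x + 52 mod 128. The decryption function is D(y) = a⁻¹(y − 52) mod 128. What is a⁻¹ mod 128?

Apply the Euclidean algorithm to 128 and 3:
128 = 42×3 + 2
3 = 1×2 + 1
2 = 2×1 + 0
Since gcd(3, 128) = 1, back-substitute to write 1 as a combination:
1 = 3 − 2
1 = −128 + 43·3
So 3·43 ≡ 1 (mod 128).

43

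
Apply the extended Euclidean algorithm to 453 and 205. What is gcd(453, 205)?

1

Repeated division:
453 = 2×205 + 43
205 = 4×43 + 33
43 = 1×33 + 10
33 = 3×10 + 3
10 = 3×3 + 1
3 = 3×1 + 0
gcd(453, 205) = 1.
Back-substituting:
1 = 10 − 3·3
1 = −3·33 + 10·10
1 = 10·43 − 13·33
1 = −13·205 + 62·43
1 = 62·453 − 137·205
So 1 = (62)·453 + (-137)·205.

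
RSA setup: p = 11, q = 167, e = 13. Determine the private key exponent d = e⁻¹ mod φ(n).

φ(n) = (p−1)(q−1) = 10·166 = 1660.
Need d with 13·d ≡ 1 (mod 1660). Apply the extended Euclidean algorithm:
1660 = 127*13 + 9
13 = 1*9 + 4
9 = 2*4 + 1
4 = 4*1 + 0
Back-substitute:
1 = 9 − 2·4
1 = −2·13 + 3·9
1 = 3·1660 − 383·13
So 13·(-383) ≡ 1 (mod 1660), hence d ≡ -383 ≡ 1277 (mod 1660).

1277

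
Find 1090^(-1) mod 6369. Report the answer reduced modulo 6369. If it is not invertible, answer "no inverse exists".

298

Extended Euclidean algorithm:
6369 = 5×1090 + 919
1090 = 1×919 + 171
919 = 5×171 + 64
171 = 2×64 + 43
64 = 1×43 + 21
43 = 2×21 + 1
21 = 21×1 + 0
The gcd is 1. Working backward:
1 = 43 − 2·21
1 = −2·64 + 3·43
1 = 3·171 − 8·64
1 = −8·919 + 43·171
1 = 43·1090 − 51·919
1 = −51·6369 + 298·1090
So 1090·298 ≡ 1 (mod 6369).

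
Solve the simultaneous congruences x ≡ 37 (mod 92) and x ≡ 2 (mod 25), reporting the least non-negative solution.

1877

Write x = 37 + 92·k. Then 92·k ≡ 2 − 37 ≡ 15 (mod 25).
Need 92⁻¹ mod 25. Extended Euclid on (25, 17):
25 = 1*17 + 8
17 = 2*8 + 1
8 = 8*1 + 0
Back-substitute:
1 = 17 − 2·8
1 = −2·25 + 3·17
92⁻¹ ≡ 3 (mod 25), so k ≡ 3·15 ≡ 20 (mod 25).
x = 37 + 92·20 = 1877.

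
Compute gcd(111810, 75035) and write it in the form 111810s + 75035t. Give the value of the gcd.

Repeated division:
111810 = 1×75035 + 36775
75035 = 2×36775 + 1485
36775 = 24×1485 + 1135
1485 = 1×1135 + 350
1135 = 3×350 + 85
350 = 4×85 + 10
85 = 8×10 + 5
10 = 2×5 + 0
gcd(111810, 75035) = 5.
Working backward:
5 = 85 − 8·10
5 = −8·350 + 33·85
5 = 33·1135 − 107·350
5 = −107·1485 + 140·1135
5 = 140·36775 − 3467·1485
5 = −3467·75035 + 7074·36775
5 = 7074·111810 − 10541·75035
So 5 = (7074)·111810 + (-10541)·75035.

5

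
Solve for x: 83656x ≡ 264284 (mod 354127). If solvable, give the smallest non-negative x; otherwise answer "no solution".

261560

First find gcd(83656, 354127):
354127 = 4·83656 + 19503
83656 = 4·19503 + 5644
19503 = 3·5644 + 2571
5644 = 2·2571 + 502
2571 = 5·502 + 61
502 = 8·61 + 14
61 = 4·14 + 5
14 = 2·5 + 4
5 = 1·4 + 1
4 = 4·1 + 0
gcd = 1, so a unique solution mod 354127 exists.
Back-substitute for the Bézout coefficients:
1 = 5 − 4
1 = −14 + 3·5
1 = 3·61 − 13·14
1 = −13·502 + 107·61
1 = 107·2571 − 548·502
1 = −548·5644 + 1203·2571
1 = 1203·19503 − 4157·5644
1 = −4157·83656 + 17831·19503
1 = 17831·354127 − 75481·83656
So 83656·(-75481) ≡ 1 (mod 354127), giving 83656⁻¹ ≡ 278646.
x ≡ 83656⁻¹·264284 ≡ 278646·264284 ≡ 261560 (mod 354127).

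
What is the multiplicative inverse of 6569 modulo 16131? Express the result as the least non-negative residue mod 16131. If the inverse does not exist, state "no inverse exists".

3929

Run Euclid on (16131, 6569):
16131 = 2×6569 + 2993
6569 = 2×2993 + 583
2993 = 5×583 + 78
583 = 7×78 + 37
78 = 2×37 + 4
37 = 9×4 + 1
4 = 4×1 + 0
Since gcd(6569, 16131) = 1, back-substitute to write 1 as a combination:
1 = 37 − 9·4
1 = −9·78 + 19·37
1 = 19·583 − 142·78
1 = −142·2993 + 729·583
1 = 729·6569 − 1600·2993
1 = −1600·16131 + 3929·6569
So 6569·3929 ≡ 1 (mod 16131).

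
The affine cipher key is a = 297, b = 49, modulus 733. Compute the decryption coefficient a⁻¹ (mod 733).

Apply the Euclidean algorithm to 733 and 297:
733 = 2·297 + 139
297 = 2·139 + 19
139 = 7·19 + 6
19 = 3·6 + 1
6 = 6·1 + 0
The gcd is 1. Working backward:
1 = 19 − 3·6
1 = −3·139 + 22·19
1 = 22·297 − 47·139
1 = −47·733 + 116·297
So 297·116 ≡ 1 (mod 733).

116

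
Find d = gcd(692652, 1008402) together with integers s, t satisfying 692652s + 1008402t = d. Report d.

Euclidean algorithm:
1008402 = 1·692652 + 315750
692652 = 2·315750 + 61152
315750 = 5·61152 + 9990
61152 = 6·9990 + 1212
9990 = 8·1212 + 294
1212 = 4·294 + 36
294 = 8·36 + 6
36 = 6·6 + 0
gcd(692652, 1008402) = 6.
Express as a combination:
6 = 294 − 8·36
6 = −8·1212 + 33·294
6 = 33·9990 − 272·1212
6 = −272·61152 + 1665·9990
6 = 1665·315750 − 8597·61152
6 = −8597·692652 + 18859·315750
6 = 18859·1008402 − 27456·692652
So 6 = (18859)·1008402 + (-27456)·692652.

6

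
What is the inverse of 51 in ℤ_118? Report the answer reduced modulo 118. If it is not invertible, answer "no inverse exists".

81

Run Euclid on (118, 51):
118 = 2×51 + 16
51 = 3×16 + 3
16 = 5×3 + 1
3 = 3×1 + 0
Since gcd(51, 118) = 1, back-substitute to write 1 as a combination:
1 = 16 − 5·3
1 = −5·51 + 16·16
1 = 16·118 − 37·51
Thus 51·(-37) ≡ 1 (mod 118); reducing, -37 mod 118 = 81.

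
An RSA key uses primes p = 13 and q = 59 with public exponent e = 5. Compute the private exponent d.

φ(n) = (p−1)(q−1) = 12·58 = 696.
Need d with 5·d ≡ 1 (mod 696). Apply the extended Euclidean algorithm:
696 = 139×5 + 1
5 = 5×1 + 0
Back-substitute:
1 = 696 − 139·5
So 5·(-139) ≡ 1 (mod 696), hence d ≡ -139 ≡ 557 (mod 696).

557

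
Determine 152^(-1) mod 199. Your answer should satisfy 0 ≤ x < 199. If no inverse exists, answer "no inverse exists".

Run Euclid on (199, 152):
199 = 1*152 + 47
152 = 3*47 + 11
47 = 4*11 + 3
11 = 3*3 + 2
3 = 1*2 + 1
2 = 2*1 + 0
Since gcd(152, 199) = 1, back-substitute to write 1 as a combination:
1 = 3 − 2
1 = −11 + 4·3
1 = 4·47 − 17·11
1 = −17·152 + 55·47
1 = 55·199 − 72·152
So 152·(-72) ≡ 1 (mod 199), and -72 ≡ 127 (mod 199).

127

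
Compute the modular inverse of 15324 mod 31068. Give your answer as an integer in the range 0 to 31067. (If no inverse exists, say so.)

no inverse exists

Euclidean algorithm on 31068, 15324:
31068 = 2·15324 + 420
15324 = 36·420 + 204
420 = 2·204 + 12
204 = 17·12 + 0
The gcd is 12, not 1, hence no inverse exists.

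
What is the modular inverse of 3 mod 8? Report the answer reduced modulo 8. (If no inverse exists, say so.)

3

Run Euclid on (8, 3):
8 = 2*3 + 2
3 = 1*2 + 1
2 = 2*1 + 0
Since gcd(3, 8) = 1, back-substitute to write 1 as a combination:
1 = 3 − 2
1 = −8 + 3·3
So 3·3 ≡ 1 (mod 8).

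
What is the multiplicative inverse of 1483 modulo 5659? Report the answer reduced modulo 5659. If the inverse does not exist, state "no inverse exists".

Extended Euclidean algorithm:
5659 = 3*1483 + 1210
1483 = 1*1210 + 273
1210 = 4*273 + 118
273 = 2*118 + 37
118 = 3*37 + 7
37 = 5*7 + 2
7 = 3*2 + 1
2 = 2*1 + 0
gcd = 1, so the inverse exists. Back-substitute:
1 = 7 − 3·2
1 = −3·37 + 16·7
1 = 16·118 − 51·37
1 = −51·273 + 118·118
1 = 118·1210 − 523·273
1 = −523·1483 + 641·1210
1 = 641·5659 − 2446·1483
Thus 1483·(-2446) ≡ 1 (mod 5659); reducing, -2446 mod 5659 = 3213.

3213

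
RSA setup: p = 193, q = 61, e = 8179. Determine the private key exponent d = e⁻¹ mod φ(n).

φ(n) = (p−1)(q−1) = 192·60 = 11520.
Need d with 8179·d ≡ 1 (mod 11520). Apply the extended Euclidean algorithm:
11520 = 1*8179 + 3341
8179 = 2*3341 + 1497
3341 = 2*1497 + 347
1497 = 4*347 + 109
347 = 3*109 + 20
109 = 5*20 + 9
20 = 2*9 + 2
9 = 4*2 + 1
2 = 2*1 + 0
Back-substitute:
1 = 9 − 4·2
1 = −4·20 + 9·9
1 = 9·109 − 49·20
1 = −49·347 + 156·109
1 = 156·1497 − 673·347
1 = −673·3341 + 1502·1497
1 = 1502·8179 − 3677·3341
1 = −3677·11520 + 5179·8179
So 8179·5179 ≡ 1 (mod 11520), hence d = 5179.

5179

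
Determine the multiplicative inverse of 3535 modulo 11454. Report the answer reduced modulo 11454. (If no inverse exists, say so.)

Apply the Euclidean algorithm to 11454 and 3535:
11454 = 3·3535 + 849
3535 = 4·849 + 139
849 = 6·139 + 15
139 = 9·15 + 4
15 = 3·4 + 3
4 = 1·3 + 1
3 = 3·1 + 0
gcd = 1, so the inverse exists. Back-substitute:
1 = 4 − 3
1 = −15 + 4·4
1 = 4·139 − 37·15
1 = −37·849 + 226·139
1 = 226·3535 − 941·849
1 = −941·11454 + 3049·3535
So 3535·3049 ≡ 1 (mod 11454).

3049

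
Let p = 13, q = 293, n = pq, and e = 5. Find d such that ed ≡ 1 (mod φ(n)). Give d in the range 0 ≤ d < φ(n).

701

φ(n) = (p−1)(q−1) = 12·292 = 3504.
Need d with 5·d ≡ 1 (mod 3504). Apply the extended Euclidean algorithm:
3504 = 700×5 + 4
5 = 1×4 + 1
4 = 4×1 + 0
Back-substitute:
1 = 5 − 4
1 = −3504 + 701·5
So 5·701 ≡ 1 (mod 3504), hence d = 701.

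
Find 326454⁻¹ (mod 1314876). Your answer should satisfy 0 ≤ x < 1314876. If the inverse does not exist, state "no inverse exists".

Compute gcd(326454, 1314876):
1314876 = 4×326454 + 9060
326454 = 36×9060 + 294
9060 = 30×294 + 240
294 = 1×240 + 54
240 = 4×54 + 24
54 = 2×24 + 6
24 = 4×6 + 0
Since gcd = 6 > 1, 326454 is not a unit mod 1314876.

no inverse exists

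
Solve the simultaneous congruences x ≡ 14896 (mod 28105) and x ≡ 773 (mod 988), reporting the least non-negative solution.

10385641

Write x = 14896 + 28105·k. Then 28105·k ≡ 773 − 14896 ≡ 697 (mod 988).
Need 28105⁻¹ mod 988. Extended Euclid on (988, 441):
988 = 2*441 + 106
441 = 4*106 + 17
106 = 6*17 + 4
17 = 4*4 + 1
4 = 4*1 + 0
Back-substitute:
1 = 17 − 4·4
1 = −4·106 + 25·17
1 = 25·441 − 104·106
1 = −104·988 + 233·441
28105⁻¹ ≡ 233 (mod 988), so k ≡ 233·697 ≡ 369 (mod 988).
x = 14896 + 28105·369 = 10385641.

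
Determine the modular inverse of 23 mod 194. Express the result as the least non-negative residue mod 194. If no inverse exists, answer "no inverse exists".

135

Run Euclid on (194, 23):
194 = 8×23 + 10
23 = 2×10 + 3
10 = 3×3 + 1
3 = 3×1 + 0
gcd = 1, so the inverse exists. Back-substitute:
1 = 10 − 3·3
1 = −3·23 + 7·10
1 = 7·194 − 59·23
Hence 23⁻¹ ≡ -59 ≡ 135 (mod 194).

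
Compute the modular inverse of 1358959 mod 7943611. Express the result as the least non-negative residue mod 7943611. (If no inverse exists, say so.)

5548163

Apply the Euclidean algorithm to 7943611 and 1358959:
7943611 = 5*1358959 + 1148816
1358959 = 1*1148816 + 210143
1148816 = 5*210143 + 98101
210143 = 2*98101 + 13941
98101 = 7*13941 + 514
13941 = 27*514 + 63
514 = 8*63 + 10
63 = 6*10 + 3
10 = 3*3 + 1
3 = 3*1 + 0
The gcd is 1. Working backward:
1 = 10 − 3·3
1 = −3·63 + 19·10
1 = 19·514 − 155·63
1 = −155·13941 + 4204·514
1 = 4204·98101 − 29583·13941
1 = −29583·210143 + 63370·98101
1 = 63370·1148816 − 346433·210143
1 = −346433·1358959 + 409803·1148816
1 = 409803·7943611 − 2395448·1358959
Thus 1358959·(-2395448) ≡ 1 (mod 7943611); reducing, -2395448 mod 7943611 = 5548163.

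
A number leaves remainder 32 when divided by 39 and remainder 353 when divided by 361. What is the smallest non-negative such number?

Write x = 32 + 39·k. Then 39·k ≡ 353 − 32 ≡ 321 (mod 361).
Need 39⁻¹ mod 361. Extended Euclid on (361, 39):
361 = 9×39 + 10
39 = 3×10 + 9
10 = 1×9 + 1
9 = 9×1 + 0
Back-substitute:
1 = 10 − 9
1 = −39 + 4·10
1 = 4·361 − 37·39
39⁻¹ ≡ 324 (mod 361), so k ≡ 324·321 ≡ 36 (mod 361).
x = 32 + 39·36 = 1436.

1436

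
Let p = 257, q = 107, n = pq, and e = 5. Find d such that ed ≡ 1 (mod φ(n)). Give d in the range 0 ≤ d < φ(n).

φ(n) = (p−1)(q−1) = 256·106 = 27136.
Need d with 5·d ≡ 1 (mod 27136). Apply the extended Euclidean algorithm:
27136 = 5427×5 + 1
5 = 5×1 + 0
Back-substitute:
1 = 27136 − 5427·5
So 5·(-5427) ≡ 1 (mod 27136), hence d ≡ -5427 ≡ 21709 (mod 27136).

21709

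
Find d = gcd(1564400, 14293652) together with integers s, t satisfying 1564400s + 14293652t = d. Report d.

Euclidean algorithm:
14293652 = 9*1564400 + 214052
1564400 = 7*214052 + 66036
214052 = 3*66036 + 15944
66036 = 4*15944 + 2260
15944 = 7*2260 + 124
2260 = 18*124 + 28
124 = 4*28 + 12
28 = 2*12 + 4
12 = 3*4 + 0
gcd(1564400, 14293652) = 4.
Back-substituting:
4 = 28 − 2·12
4 = −2·124 + 9·28
4 = 9·2260 − 164·124
4 = −164·15944 + 1157·2260
4 = 1157·66036 − 4792·15944
4 = −4792·214052 + 15533·66036
4 = 15533·1564400 − 113523·214052
4 = −113523·14293652 + 1037240·1564400
So 4 = (-113523)·14293652 + (1037240)·1564400.

4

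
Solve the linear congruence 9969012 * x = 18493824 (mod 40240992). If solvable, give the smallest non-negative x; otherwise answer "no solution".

3344392

First find gcd(9969012, 40240992):
40240992 = 4·9969012 + 364944
9969012 = 27·364944 + 115524
364944 = 3·115524 + 18372
115524 = 6·18372 + 5292
18372 = 3·5292 + 2496
5292 = 2·2496 + 300
2496 = 8·300 + 96
300 = 3·96 + 12
96 = 8·12 + 0
gcd = 12 and 12 | 18493824, so solutions exist. Divide through by 12: 830751x ≡ 1541152 (mod 3353416).
Now find 830751⁻¹ mod 3353416:
3353416 = 4×830751 + 30412
830751 = 27×30412 + 9627
30412 = 3×9627 + 1531
9627 = 6×1531 + 441
1531 = 3×441 + 208
441 = 2×208 + 25
208 = 8×25 + 8
25 = 3×8 + 1
8 = 8×1 + 0
Back-substitute:
1 = 25 − 3·8
1 = −3·208 + 25·25
1 = 25·441 − 53·208
1 = −53·1531 + 184·441
1 = 184·9627 − 1157·1531
1 = −1157·30412 + 3655·9627
1 = 3655·830751 − 99842·30412
1 = −99842·3353416 + 403023·830751
So 830751⁻¹ ≡ 403023 (mod 3353416).
Then x ≡ 403023·1541152 ≡ 3344392 (mod 3353416); the smallest non-negative solution is x = 3344392.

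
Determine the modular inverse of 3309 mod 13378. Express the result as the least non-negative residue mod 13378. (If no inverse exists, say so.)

10269

Extended Euclidean algorithm:
13378 = 4*3309 + 142
3309 = 23*142 + 43
142 = 3*43 + 13
43 = 3*13 + 4
13 = 3*4 + 1
4 = 4*1 + 0
The gcd is 1. Working backward:
1 = 13 − 3·4
1 = −3·43 + 10·13
1 = 10·142 − 33·43
1 = −33·3309 + 769·142
1 = 769·13378 − 3109·3309
Hence 3309⁻¹ ≡ -3109 ≡ 10269 (mod 13378).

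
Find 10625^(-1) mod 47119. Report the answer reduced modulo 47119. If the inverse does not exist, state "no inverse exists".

14506

gcd(47119, 10625) by repeated division:
47119 = 4×10625 + 4619
10625 = 2×4619 + 1387
4619 = 3×1387 + 458
1387 = 3×458 + 13
458 = 35×13 + 3
13 = 4×3 + 1
3 = 3×1 + 0
The gcd is 1. Working backward:
1 = 13 − 4·3
1 = −4·458 + 141·13
1 = 141·1387 − 427·458
1 = −427·4619 + 1422·1387
1 = 1422·10625 − 3271·4619
1 = −3271·47119 + 14506·10625
So 10625·14506 ≡ 1 (mod 47119).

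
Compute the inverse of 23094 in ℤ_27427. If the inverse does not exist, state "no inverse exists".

18483

Extended Euclidean algorithm:
27427 = 1×23094 + 4333
23094 = 5×4333 + 1429
4333 = 3×1429 + 46
1429 = 31×46 + 3
46 = 15×3 + 1
3 = 3×1 + 0
gcd = 1, so the inverse exists. Back-substitute:
1 = 46 − 15·3
1 = −15·1429 + 466·46
1 = 466·4333 − 1413·1429
1 = −1413·23094 + 7531·4333
1 = 7531·27427 − 8944·23094
Hence 23094⁻¹ ≡ -8944 ≡ 18483 (mod 27427).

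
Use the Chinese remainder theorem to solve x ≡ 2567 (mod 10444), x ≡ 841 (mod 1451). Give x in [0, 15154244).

Write x = 2567 + 10444·k. Then 10444·k ≡ 841 − 2567 ≡ 1176 (mod 1451).
Need 10444⁻¹ mod 1451. Extended Euclid on (1451, 287):
1451 = 5*287 + 16
287 = 17*16 + 15
16 = 1*15 + 1
15 = 15*1 + 0
Back-substitute:
1 = 16 − 15
1 = −287 + 18·16
1 = 18·1451 − 91·287
10444⁻¹ ≡ 1360 (mod 1451), so k ≡ 1360·1176 ≡ 358 (mod 1451).
x = 2567 + 10444·358 = 3741519.

3741519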